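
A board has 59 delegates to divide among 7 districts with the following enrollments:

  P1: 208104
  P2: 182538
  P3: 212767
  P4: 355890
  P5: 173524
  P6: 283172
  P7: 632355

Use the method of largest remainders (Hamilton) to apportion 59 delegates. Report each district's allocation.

The standard divisor is 2048350/59 ≈ 34717.797.
Standard quotas: P1 5.9942, P2 5.2578, P3 6.1285, P4 10.2509, P5 4.9981, P6 8.1564, P7 18.2141.
Lower quotas: P1 5, P2 5, P3 6, P4 10, P5 4, P6 8, P7 18 (sum 56, leaving 3 seats).
Remainders in descending order: P5 0.9981, P1 0.9942, P2 0.2578, P4 0.2509, P7 0.2141, P6 0.1564, P3 0.1285.
The surplus seats go to P5, P1, P2.

P1=6, P2=6, P3=6, P4=10, P5=5, P6=8, P7=18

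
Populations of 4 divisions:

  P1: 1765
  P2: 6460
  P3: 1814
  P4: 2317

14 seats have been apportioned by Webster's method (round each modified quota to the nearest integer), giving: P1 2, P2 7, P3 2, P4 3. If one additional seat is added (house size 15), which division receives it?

Priority for the next seat is population ÷ (current seats + 0.5).
Priorities: P1 706.000, P2 861.333, P3 725.600, P4 662.000.
Highest priority: P2.

P2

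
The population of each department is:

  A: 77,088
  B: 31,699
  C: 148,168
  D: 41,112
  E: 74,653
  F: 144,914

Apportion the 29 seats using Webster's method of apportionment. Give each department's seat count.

Standard divisor 517634/29 ≈ 17849.448; standard quotas: A 4.319, B 1.776, C 8.301, D 2.303, E 4.182, F 8.119.
Rounding to the nearest integer gives 4, 2, 8, 2, 4, 8 = 28 seats, so the divisor must be adjusted.
With modified divisor 17300: modified quotas A 4.456, B 1.832, C 8.565, D 2.376, E 4.315, F 8.377.
Rounding to the nearest integer: A 4, B 2, C 9, D 2, E 4, F 8 (total 29).

A=4; B=2; C=9; D=2; E=4; F=8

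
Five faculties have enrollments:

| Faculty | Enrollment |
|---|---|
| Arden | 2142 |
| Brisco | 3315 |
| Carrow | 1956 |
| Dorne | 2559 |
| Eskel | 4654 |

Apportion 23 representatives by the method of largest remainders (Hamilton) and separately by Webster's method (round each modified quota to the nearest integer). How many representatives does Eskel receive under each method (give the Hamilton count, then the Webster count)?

7 and 8

Hamilton: Arden 4, Brisco 5, Carrow 3, Dorne 4, Eskel 7.
Webster: Arden 3, Brisco 5, Carrow 3, Dorne 4, Eskel 8.
Eskel gets 7 under Hamilton and 8 under Webster.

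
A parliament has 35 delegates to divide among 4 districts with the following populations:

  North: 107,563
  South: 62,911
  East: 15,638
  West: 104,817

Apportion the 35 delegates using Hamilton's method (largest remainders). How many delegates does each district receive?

The standard divisor is 290929/35 ≈ 8312.257.
Standard quotas: North 12.9403, South 7.5685, East 1.8813, West 12.6099.
Lower quotas: North 12, South 7, East 1, West 12 (sum 32, leaving 3 seats).
Remainders in descending order: North 0.9403, East 0.8813, West 0.6099, South 0.5685.
Largest remainders: North, East, West receive the extra seats.

North 13; South 7; East 2; West 13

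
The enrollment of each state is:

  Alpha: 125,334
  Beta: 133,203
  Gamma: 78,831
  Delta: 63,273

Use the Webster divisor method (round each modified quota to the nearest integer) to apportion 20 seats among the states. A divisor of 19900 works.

Alpha 6, Beta 7, Gamma 4, Delta 3

With modified divisor 19900: modified quotas Alpha 6.298, Beta 6.694, Gamma 3.961, Delta 3.180.
Rounding to the nearest integer: Alpha 6, Beta 7, Gamma 4, Delta 3 (total 20).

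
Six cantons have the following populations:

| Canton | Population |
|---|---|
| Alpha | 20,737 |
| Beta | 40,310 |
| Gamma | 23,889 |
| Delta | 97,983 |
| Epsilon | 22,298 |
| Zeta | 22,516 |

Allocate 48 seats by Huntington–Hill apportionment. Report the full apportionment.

Alpha=4; Beta=8; Gamma=5; Delta=21; Epsilon=5; Zeta=5

With divisor 4766: modified quotas Alpha 4.351, Beta 8.458, Gamma 5.012, Delta 20.559, Epsilon 4.679, Zeta 4.724.
Geometric-mean thresholds: Alpha √(4·5)=4.472, Beta √(8·9)=8.485, Gamma √(5·6)=5.477, Delta √(20·21)=20.494, Epsilon √(4·5)=4.472, Zeta √(4·5)=4.472.
Each quota rounded against its threshold gives Alpha 4, Beta 8, Gamma 5, Delta 21, Epsilon 5, Zeta 5 (total 48).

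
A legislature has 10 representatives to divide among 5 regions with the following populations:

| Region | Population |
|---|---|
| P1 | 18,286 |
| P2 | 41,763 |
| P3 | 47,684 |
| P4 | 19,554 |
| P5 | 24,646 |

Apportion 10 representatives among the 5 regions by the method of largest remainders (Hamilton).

Standard divisor: 151933 ÷ 10 ≈ 15193.3.
Standard quotas: P1 1.2036, P2 2.7488, P3 3.1385, P4 1.2870, P5 1.6222.
Lower quotas: P1 1, P2 2, P3 3, P4 1, P5 1 (sum 8, leaving 2 seats).
Remainders in descending order: P2 0.7488, P5 0.6222, P4 0.2870, P1 0.2036, P3 0.1385.
The surplus seats go to P2, P5.

P1=1, P2=3, P3=3, P4=1, P5=2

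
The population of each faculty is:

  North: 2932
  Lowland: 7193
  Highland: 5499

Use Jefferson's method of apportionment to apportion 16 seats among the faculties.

Standard divisor 15624/16 ≈ 976.5; standard quotas: North 3.003, Lowland 7.366, Highland 5.631.
Rounding down gives 3, 7, 5 = 15 seats, so the divisor must be adjusted.
With modified divisor 910: modified quotas North 3.222, Lowland 7.904, Highland 6.043.
Rounding down: North 3, Lowland 7, Highland 6 (total 16).

North: 3, Lowland: 7, Highland: 6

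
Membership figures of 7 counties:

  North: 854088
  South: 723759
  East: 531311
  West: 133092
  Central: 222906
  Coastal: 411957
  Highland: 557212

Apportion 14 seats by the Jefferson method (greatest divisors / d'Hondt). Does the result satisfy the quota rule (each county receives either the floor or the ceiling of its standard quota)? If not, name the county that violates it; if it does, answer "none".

Standard quotas: North 3.482, South 2.950, East 2.166, West 0.543, Central 0.909, Coastal 1.679, Highland 2.271.
Jefferson allocation: North 4, South 3, East 2, West 0, Central 1, Coastal 2, Highland 2.
Every allocation lies between the lower and upper quota.

none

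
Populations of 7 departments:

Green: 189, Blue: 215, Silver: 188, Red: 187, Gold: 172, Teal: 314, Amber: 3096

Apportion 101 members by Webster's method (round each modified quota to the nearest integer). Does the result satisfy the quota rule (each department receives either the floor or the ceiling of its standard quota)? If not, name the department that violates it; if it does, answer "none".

Standard quotas: Green 4.377, Blue 4.979, Silver 4.354, Red 4.331, Gold 3.983, Teal 7.272, Amber 71.703.
Webster allocation: Green 4, Blue 5, Silver 4, Red 4, Gold 4, Teal 7, Amber 73.
Amber has quota 71.703 (lower 71, upper 72) but receives 73 — outside the quota interval.

Amber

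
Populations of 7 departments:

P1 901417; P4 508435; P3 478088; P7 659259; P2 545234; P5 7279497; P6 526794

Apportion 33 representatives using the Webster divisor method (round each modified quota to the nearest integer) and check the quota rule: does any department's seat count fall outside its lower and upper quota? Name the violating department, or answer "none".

Standard quotas: P1 2.729, P4 1.539, P3 1.448, P7 1.996, P2 1.651, P5 22.041, P6 1.595.
Webster allocation: P1 3, P4 2, P3 1, P7 2, P2 2, P5 21, P6 2.
P5 has quota 22.041 (lower 22, upper 23) but receives 21 — outside the quota interval.

P5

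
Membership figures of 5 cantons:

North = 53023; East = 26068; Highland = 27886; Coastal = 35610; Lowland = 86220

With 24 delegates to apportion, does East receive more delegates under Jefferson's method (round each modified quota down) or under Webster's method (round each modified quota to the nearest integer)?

Webster

Jefferson: North 6, East 2, Highland 3, Coastal 4, Lowland 9.
Webster: North 5, East 3, Highland 3, Coastal 4, Lowland 9.
East gets 2 under Jefferson and 3 under Webster.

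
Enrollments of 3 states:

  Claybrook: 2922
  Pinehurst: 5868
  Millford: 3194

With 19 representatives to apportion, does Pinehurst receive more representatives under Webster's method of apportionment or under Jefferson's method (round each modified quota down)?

Jefferson

Webster: Claybrook 5, Pinehurst 9, Millford 5.
Jefferson: Claybrook 4, Pinehurst 10, Millford 5.
Pinehurst gets 9 under Webster and 10 under Jefferson.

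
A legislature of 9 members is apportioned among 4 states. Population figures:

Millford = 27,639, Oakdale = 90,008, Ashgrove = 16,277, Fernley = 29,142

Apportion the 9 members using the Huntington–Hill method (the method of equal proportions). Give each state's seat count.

Millford=1; Oakdale=5; Ashgrove=1; Fernley=2

With divisor 19835: modified quotas Millford 1.393, Oakdale 4.538, Ashgrove 0.821, Fernley 1.469.
Geometric-mean thresholds: Millford √(1·2)=1.414, Oakdale √(4·5)=4.472, Ashgrove (min 1), Fernley √(1·2)=1.414.
Each quota rounded against its threshold gives Millford 1, Oakdale 5, Ashgrove 1, Fernley 2 (total 9).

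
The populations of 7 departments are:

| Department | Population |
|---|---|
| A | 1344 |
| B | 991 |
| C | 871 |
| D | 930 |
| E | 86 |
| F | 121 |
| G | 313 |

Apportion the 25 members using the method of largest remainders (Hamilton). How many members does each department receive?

A: 7, B: 5, C: 5, D: 5, E: 0, F: 1, G: 2

Total 4656; standard divisor 4656/25 ≈ 186.24.
Standard quotas: A 7.216, B 5.321, C 4.677, D 4.994, E 0.462, F 0.650, G 1.681.
Lower quotas: A 7, B 5, C 4, D 4, E 0, F 0, G 1 (sum 21, leaving 4 seats).
Remainders in descending order: D 0.994, G 0.681, C 0.677, F 0.650, E 0.462, B 0.321, A 0.216.
The surplus seats go to D, G, C, F.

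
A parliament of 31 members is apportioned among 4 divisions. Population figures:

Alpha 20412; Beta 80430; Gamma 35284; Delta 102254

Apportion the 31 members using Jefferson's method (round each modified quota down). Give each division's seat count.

Alpha 2, Beta 11, Gamma 4, Delta 14

Standard divisor 238380/31 ≈ 7689.677; standard quotas: Alpha 2.654, Beta 10.459, Gamma 4.588, Delta 13.298.
Rounding down gives 2, 10, 4, 13 = 29 seats, so the divisor must be adjusted.
With modified divisor 7200: modified quotas Alpha 2.835, Beta 11.171, Gamma 4.901, Delta 14.202.
Rounding down: Alpha 2, Beta 11, Gamma 4, Delta 14 (total 31).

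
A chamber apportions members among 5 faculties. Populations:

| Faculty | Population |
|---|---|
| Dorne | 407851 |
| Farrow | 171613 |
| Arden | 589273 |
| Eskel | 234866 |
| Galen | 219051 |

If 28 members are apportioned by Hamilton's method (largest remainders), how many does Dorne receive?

The standard divisor is 1622654/28 ≈ 57951.929.
Standard quotas: Dorne 7.0377, Farrow 2.9613, Arden 10.1683, Eskel 4.0528, Galen 3.7799.
Lower quotas: Dorne 7, Farrow 2, Arden 10, Eskel 4, Galen 3 (sum 26, leaving 2 seats).
Remainders in descending order: Farrow 0.9613, Galen 0.7799, Arden 0.1683, Eskel 0.0528, Dorne 0.0377.
The surplus seats go to Farrow, Galen.
Dorne receives 7.

7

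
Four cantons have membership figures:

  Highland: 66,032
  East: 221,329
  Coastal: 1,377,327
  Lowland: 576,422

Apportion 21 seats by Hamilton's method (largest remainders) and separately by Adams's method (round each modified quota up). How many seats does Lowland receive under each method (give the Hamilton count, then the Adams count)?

Hamilton: Highland 1, East 2, Coastal 13, Lowland 5.
Adams: Highland 1, East 2, Coastal 12, Lowland 6.
Lowland gets 5 under Hamilton and 6 under Adams.

5 and 6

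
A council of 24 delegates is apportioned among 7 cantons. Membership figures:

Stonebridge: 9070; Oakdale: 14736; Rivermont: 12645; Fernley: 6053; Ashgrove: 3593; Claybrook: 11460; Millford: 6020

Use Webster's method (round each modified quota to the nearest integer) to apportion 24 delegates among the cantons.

Stonebridge=4, Oakdale=6, Rivermont=5, Fernley=2, Ashgrove=1, Claybrook=4, Millford=2

Standard divisor 63577/24 ≈ 2649.042; standard quotas: Stonebridge 3.424, Oakdale 5.563, Rivermont 4.773, Fernley 2.285, Ashgrove 1.356, Claybrook 4.326, Millford 2.273.
Rounding to the nearest integer gives 3, 6, 5, 2, 1, 4, 2 = 23 seats, so the divisor must be adjusted.
With modified divisor 2570: modified quotas Stonebridge 3.529, Oakdale 5.734, Rivermont 4.920, Fernley 2.355, Ashgrove 1.398, Claybrook 4.459, Millford 2.342.
Rounding to the nearest integer: Stonebridge 4, Oakdale 6, Rivermont 5, Fernley 2, Ashgrove 1, Claybrook 4, Millford 2 (total 24).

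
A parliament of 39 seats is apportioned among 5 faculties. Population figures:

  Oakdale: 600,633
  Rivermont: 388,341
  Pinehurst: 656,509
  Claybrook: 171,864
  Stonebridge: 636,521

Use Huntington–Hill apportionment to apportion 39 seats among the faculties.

Oakdale 10, Rivermont 6, Pinehurst 10, Claybrook 3, Stonebridge 10

With divisor 62954: modified quotas Oakdale 9.541, Rivermont 6.169, Pinehurst 10.428, Claybrook 2.730, Stonebridge 10.111.
Geometric-mean thresholds: Oakdale √(9·10)=9.487, Rivermont √(6·7)=6.481, Pinehurst √(10·11)=10.488, Claybrook √(2·3)=2.449, Stonebridge √(10·11)=10.488.
Each quota rounded against its threshold gives Oakdale 10, Rivermont 6, Pinehurst 10, Claybrook 3, Stonebridge 10 (total 39).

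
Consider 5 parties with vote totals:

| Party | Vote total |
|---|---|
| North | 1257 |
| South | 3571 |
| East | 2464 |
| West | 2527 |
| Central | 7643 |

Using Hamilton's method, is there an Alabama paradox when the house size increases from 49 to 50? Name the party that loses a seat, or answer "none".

At 49 seats: North 4, South 10, East 7, West 7, Central 21.
At 50 seats: North 4, South 10, East 7, West 7, Central 22.
No party's allocation decreased.

none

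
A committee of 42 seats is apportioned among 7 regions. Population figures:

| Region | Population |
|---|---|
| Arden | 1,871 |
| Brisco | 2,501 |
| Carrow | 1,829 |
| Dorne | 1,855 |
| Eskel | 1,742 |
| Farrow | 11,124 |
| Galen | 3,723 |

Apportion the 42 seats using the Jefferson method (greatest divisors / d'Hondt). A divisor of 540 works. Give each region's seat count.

With modified divisor 540: modified quotas Arden 3.465, Brisco 4.631, Carrow 3.387, Dorne 3.435, Eskel 3.226, Farrow 20.600, Galen 6.894.
Rounding down: Arden 3, Brisco 4, Carrow 3, Dorne 3, Eskel 3, Farrow 20, Galen 6 (total 42).

Arden 3; Brisco 4; Carrow 3; Dorne 3; Eskel 3; Farrow 20; Galen 6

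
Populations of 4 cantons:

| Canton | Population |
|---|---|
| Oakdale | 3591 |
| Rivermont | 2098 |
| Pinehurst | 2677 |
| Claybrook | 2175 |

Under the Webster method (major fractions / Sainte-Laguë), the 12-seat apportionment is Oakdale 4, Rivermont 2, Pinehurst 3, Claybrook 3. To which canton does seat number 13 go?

Priority for the next seat is population ÷ (current seats + 0.5).
Priorities: Oakdale 798.000, Rivermont 839.200, Pinehurst 764.857, Claybrook 621.429.
Highest priority: Rivermont.

Rivermont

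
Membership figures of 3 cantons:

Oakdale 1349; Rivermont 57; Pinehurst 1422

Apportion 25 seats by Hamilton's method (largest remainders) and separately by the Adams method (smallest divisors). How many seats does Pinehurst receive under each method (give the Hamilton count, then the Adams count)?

Hamilton: Oakdale 12, Rivermont 0, Pinehurst 13.
Adams: Oakdale 12, Rivermont 1, Pinehurst 12.
Pinehurst gets 13 under Hamilton and 12 under Adams.

13 and 12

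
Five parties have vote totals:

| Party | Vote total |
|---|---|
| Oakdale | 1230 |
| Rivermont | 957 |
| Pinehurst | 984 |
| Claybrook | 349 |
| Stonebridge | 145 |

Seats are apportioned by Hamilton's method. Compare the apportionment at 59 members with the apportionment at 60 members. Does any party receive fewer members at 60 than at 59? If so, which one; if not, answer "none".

At 59 seats: Oakdale 20, Rivermont 15, Pinehurst 16, Claybrook 6, Stonebridge 2.
At 60 seats: Oakdale 20, Rivermont 16, Pinehurst 16, Claybrook 6, Stonebridge 2.
No party's allocation decreased.

none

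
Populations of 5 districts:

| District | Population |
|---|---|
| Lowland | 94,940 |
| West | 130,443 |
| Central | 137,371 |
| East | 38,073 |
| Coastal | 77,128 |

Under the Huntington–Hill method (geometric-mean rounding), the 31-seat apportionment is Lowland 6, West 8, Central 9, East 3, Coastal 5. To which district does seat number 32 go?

West

Priority for the next seat is population ÷ (√(s·(s+1))).
Priorities: Lowland 14649.560, West 15372.855, Central 14480.175, East 10990.728, Coastal 14081.582.
Highest priority: West.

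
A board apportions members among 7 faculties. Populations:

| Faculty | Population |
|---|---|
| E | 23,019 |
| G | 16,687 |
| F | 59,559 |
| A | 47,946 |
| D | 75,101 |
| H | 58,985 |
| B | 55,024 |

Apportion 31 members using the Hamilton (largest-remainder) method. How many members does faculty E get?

Standard divisor: 336321 ÷ 31 ≈ 10849.065.
Standard quotas: E 2.1217, G 1.5381, F 5.4898, A 4.4194, D 6.9223, H 5.4369, B 5.0718.
Lower quotas: E 2, G 1, F 5, A 4, D 6, H 5, B 5 (sum 28, leaving 3 seats).
Remainders in descending order: D 0.9223, G 0.5381, F 0.4898, H 0.4369, A 0.4194, E 0.1217, B 0.0718.
The surplus seats go to D, G, F.
E receives 2.

2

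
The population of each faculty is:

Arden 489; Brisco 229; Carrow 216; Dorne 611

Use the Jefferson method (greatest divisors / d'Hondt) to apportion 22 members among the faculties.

Arden: 7, Brisco: 3, Carrow: 3, Dorne: 9

Standard divisor 1545/22 ≈ 70.227; standard quotas: Arden 6.963, Brisco 3.261, Carrow 3.076, Dorne 8.700.
Rounding down gives 6, 3, 3, 8 = 20 seats, so the divisor must be adjusted.
With modified divisor 65: modified quotas Arden 7.523, Brisco 3.523, Carrow 3.323, Dorne 9.400.
Rounding down: Arden 7, Brisco 3, Carrow 3, Dorne 9 (total 22).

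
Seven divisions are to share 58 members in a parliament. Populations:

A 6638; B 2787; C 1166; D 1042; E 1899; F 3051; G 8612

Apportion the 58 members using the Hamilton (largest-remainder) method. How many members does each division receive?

The standard divisor is 25195/58 ≈ 434.397.
Standard quotas: A 15.2810, B 6.4158, C 2.6842, D 2.3987, E 4.3716, F 7.0235, G 19.8252.
Lower quotas: A 15, B 6, C 2, D 2, E 4, F 7, G 19 (sum 55, leaving 3 seats).
Remainders in descending order: G 0.8252, C 0.6842, B 0.4158, D 0.3987, E 0.3716, A 0.2810, F 0.0235.
Largest remainders: G, C, B receive the extra seats.

A=15, B=7, C=3, D=2, E=4, F=7, G=20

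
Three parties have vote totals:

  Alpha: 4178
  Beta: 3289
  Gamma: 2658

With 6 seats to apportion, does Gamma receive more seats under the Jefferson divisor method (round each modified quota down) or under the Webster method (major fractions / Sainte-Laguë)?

Webster

Jefferson: Alpha 3, Beta 2, Gamma 1.
Webster: Alpha 2, Beta 2, Gamma 2.
Gamma gets 1 under Jefferson and 2 under Webster.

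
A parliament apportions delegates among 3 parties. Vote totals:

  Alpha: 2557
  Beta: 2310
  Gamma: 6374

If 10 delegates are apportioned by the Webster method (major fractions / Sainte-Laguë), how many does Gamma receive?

Standard divisor 11241/10 ≈ 1124.1; standard quotas: Alpha 2.275, Beta 2.055, Gamma 5.670.
Rounding to the nearest integer gives Alpha 2, Beta 2, Gamma 6 — total 10, matching the house size, so no adjustment is needed.
Gamma receives 6.

6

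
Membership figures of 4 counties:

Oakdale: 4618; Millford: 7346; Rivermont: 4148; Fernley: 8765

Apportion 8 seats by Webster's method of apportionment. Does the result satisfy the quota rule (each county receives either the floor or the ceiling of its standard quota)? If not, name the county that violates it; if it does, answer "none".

Standard quotas: Oakdale 1.485, Millford 2.362, Rivermont 1.334, Fernley 2.819.
Webster allocation: Oakdale 2, Millford 2, Rivermont 1, Fernley 3.
Every allocation lies between the lower and upper quota.

none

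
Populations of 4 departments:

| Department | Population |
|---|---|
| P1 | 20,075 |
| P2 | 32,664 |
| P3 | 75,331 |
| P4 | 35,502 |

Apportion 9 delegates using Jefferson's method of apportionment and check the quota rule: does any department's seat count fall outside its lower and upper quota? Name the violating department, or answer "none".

none

Standard quotas: P1 1.105, P2 1.797, P3 4.145, P4 1.953.
Jefferson allocation: P1 1, P2 2, P3 4, P4 2.
Every allocation lies between the lower and upper quota.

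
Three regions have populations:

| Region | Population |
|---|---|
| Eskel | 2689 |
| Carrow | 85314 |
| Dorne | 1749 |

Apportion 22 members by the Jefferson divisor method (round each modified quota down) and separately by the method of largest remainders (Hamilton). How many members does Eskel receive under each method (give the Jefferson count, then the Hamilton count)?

Jefferson: Eskel 0, Carrow 22, Dorne 0.
Hamilton: Eskel 1, Carrow 21, Dorne 0.
Eskel gets 0 under Jefferson and 1 under Hamilton.

0 and 1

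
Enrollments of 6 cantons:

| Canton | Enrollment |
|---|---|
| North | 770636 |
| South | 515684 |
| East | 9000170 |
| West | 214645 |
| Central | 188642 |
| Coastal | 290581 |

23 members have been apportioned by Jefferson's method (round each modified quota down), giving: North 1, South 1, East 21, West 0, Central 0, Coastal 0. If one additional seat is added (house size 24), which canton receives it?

Priority for the next seat is population ÷ (current seats + 1).
Priorities: North 385318.000, South 257842.000, East 409098.636, West 214645.000, Central 188642.000, Coastal 290581.000.
Highest priority: East.

East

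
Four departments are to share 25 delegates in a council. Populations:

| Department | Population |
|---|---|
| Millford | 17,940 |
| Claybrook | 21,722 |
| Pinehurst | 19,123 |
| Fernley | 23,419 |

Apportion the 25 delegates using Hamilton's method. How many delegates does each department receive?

The standard divisor is 82204/25 ≈ 3288.16.
Standard quotas: Millford 5.4559, Claybrook 6.6061, Pinehurst 5.8157, Fernley 7.1222.
Lower quotas: Millford 5, Claybrook 6, Pinehurst 5, Fernley 7 (sum 23, leaving 2 seats).
Remainders in descending order: Pinehurst 0.8157, Claybrook 0.6061, Millford 0.4559, Fernley 0.1222.
The surplus seats go to Pinehurst, Claybrook.

Millford 5; Claybrook 7; Pinehurst 6; Fernley 7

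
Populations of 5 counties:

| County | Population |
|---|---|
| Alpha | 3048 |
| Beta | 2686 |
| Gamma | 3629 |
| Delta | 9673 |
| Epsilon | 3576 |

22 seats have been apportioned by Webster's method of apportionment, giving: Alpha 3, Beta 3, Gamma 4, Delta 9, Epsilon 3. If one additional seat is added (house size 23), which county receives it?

Priority for the next seat is population ÷ (current seats + 0.5).
Priorities: Alpha 870.857, Beta 767.429, Gamma 806.444, Delta 1018.211, Epsilon 1021.714.
Highest priority: Epsilon.

Epsilon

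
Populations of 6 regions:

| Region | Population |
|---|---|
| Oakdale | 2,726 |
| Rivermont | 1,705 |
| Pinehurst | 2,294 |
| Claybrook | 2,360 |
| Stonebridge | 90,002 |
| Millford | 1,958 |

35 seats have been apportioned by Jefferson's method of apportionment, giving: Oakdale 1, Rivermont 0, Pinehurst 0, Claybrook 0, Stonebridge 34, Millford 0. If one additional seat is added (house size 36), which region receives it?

Stonebridge

Priority for the next seat is population ÷ (current seats + 1).
Priorities: Oakdale 1363.000, Rivermont 1705.000, Pinehurst 2294.000, Claybrook 2360.000, Stonebridge 2571.486, Millford 1958.000.
Highest priority: Stonebridge.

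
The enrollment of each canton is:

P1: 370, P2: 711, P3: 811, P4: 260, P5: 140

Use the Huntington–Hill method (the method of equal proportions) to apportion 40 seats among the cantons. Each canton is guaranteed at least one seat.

P1=6, P2=12, P3=14, P4=5, P5=3

With divisor 57.1: modified quotas P1 6.480, P2 12.452, P3 14.203, P4 4.553, P5 2.452.
Geometric-mean thresholds: P1 √(6·7)=6.481, P2 √(12·13)=12.490, P3 √(14·15)=14.491, P4 √(4·5)=4.472, P5 √(2·3)=2.449.
Each quota rounded against its threshold gives P1 6, P2 12, P3 14, P4 5, P5 3 (total 40).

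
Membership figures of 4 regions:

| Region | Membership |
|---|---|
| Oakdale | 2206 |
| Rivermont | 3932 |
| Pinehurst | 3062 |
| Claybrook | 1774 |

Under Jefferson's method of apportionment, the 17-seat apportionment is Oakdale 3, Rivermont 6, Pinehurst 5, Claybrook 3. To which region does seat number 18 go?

Rivermont

Priority for the next seat is population ÷ (current seats + 1).
Priorities: Oakdale 551.500, Rivermont 561.714, Pinehurst 510.333, Claybrook 443.500.
Highest priority: Rivermont.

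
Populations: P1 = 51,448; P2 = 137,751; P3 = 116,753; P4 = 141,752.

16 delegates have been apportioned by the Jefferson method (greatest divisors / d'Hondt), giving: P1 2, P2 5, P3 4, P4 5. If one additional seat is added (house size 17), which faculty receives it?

P4

Priority for the next seat is population ÷ (current seats + 1).
Priorities: P1 17149.333, P2 22958.500, P3 23350.600, P4 23625.333.
Highest priority: P4.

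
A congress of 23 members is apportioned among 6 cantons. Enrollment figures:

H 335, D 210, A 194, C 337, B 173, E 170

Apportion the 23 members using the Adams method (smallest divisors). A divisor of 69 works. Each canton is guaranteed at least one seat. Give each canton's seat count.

H=5; D=4; A=3; C=5; B=3; E=3

With modified divisor 69: modified quotas H 4.855, D 3.043, A 2.812, C 4.884, B 2.507, E 2.464.
Rounding up: H 5, D 4, A 3, C 5, B 3, E 3 (total 23).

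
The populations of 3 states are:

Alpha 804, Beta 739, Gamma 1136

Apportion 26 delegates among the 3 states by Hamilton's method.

Total 2679; standard divisor 2679/26 ≈ 103.038.
Standard quotas: Alpha 7.803, Beta 7.172, Gamma 11.025.
Lower quotas: Alpha 7, Beta 7, Gamma 11 (sum 25, leaving 1 seat).
Remainders in descending order: Alpha 0.803, Beta 0.172, Gamma 0.025.
The surplus seat goes to Alpha.

Alpha 8, Beta 7, Gamma 11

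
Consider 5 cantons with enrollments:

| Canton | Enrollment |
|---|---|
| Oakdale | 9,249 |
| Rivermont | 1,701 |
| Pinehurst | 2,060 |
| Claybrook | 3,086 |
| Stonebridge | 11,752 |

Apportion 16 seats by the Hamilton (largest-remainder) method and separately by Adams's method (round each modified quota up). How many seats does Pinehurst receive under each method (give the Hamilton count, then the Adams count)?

Hamilton: Oakdale 5, Rivermont 1, Pinehurst 1, Claybrook 2, Stonebridge 7.
Adams: Oakdale 5, Rivermont 1, Pinehurst 2, Claybrook 2, Stonebridge 6.
Pinehurst gets 1 under Hamilton and 2 under Adams.

1 and 2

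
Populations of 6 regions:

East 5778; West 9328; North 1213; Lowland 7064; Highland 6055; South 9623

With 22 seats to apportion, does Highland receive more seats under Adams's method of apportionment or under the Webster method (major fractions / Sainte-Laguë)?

Adams: East 3, West 5, North 1, Lowland 4, Highland 4, South 5.
Webster: East 3, West 5, North 1, Lowland 4, Highland 3, South 6.
Highland gets 4 under Adams and 3 under Webster.

Adams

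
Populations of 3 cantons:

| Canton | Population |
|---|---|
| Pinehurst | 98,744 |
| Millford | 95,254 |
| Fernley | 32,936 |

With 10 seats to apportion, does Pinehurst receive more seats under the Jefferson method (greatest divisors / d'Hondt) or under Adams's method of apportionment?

Jefferson: Pinehurst 5, Millford 4, Fernley 1.
Adams: Pinehurst 4, Millford 4, Fernley 2.
Pinehurst gets 5 under Jefferson and 4 under Adams.

Jefferson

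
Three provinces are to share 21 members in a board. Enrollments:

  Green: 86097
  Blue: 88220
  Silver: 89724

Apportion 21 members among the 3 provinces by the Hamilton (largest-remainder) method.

Standard divisor: 264041 ÷ 21 ≈ 12573.381.
Standard quotas: Green 6.8476, Blue 7.0164, Silver 7.1360.
Lower quotas: Green 6, Blue 7, Silver 7 (sum 20, leaving 1 seat).
Remainders in descending order: Green 0.8476, Silver 0.1360, Blue 0.0164.
The surplus seat goes to Green.

Green: 7; Blue: 7; Silver: 7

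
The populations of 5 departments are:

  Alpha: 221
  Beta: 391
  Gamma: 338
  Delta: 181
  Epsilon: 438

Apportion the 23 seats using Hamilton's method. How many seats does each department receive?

The standard divisor is 1569/23 ≈ 68.217.
Standard quotas: Alpha 3.240, Beta 5.732, Gamma 4.955, Delta 2.653, Epsilon 6.421.
Lower quotas: Alpha 3, Beta 5, Gamma 4, Delta 2, Epsilon 6 (sum 20, leaving 3 seats).
Remainders in descending order: Gamma 0.955, Beta 0.732, Delta 0.653, Epsilon 0.421, Alpha 0.240.
The surplus seats go to Gamma, Beta, Delta.

Alpha 3, Beta 6, Gamma 5, Delta 3, Epsilon 6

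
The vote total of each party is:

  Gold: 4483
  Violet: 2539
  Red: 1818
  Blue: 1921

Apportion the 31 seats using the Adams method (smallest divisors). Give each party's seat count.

Gold: 13, Violet: 7, Red: 5, Blue: 6

Standard divisor 10761/31 ≈ 347.129; standard quotas: Gold 12.915, Violet 7.314, Red 5.237, Blue 5.534.
Rounding up gives 13, 8, 6, 6 = 33 seats, so the divisor must be adjusted.
With modified divisor 370: modified quotas Gold 12.116, Violet 6.862, Red 4.914, Blue 5.192.
Rounding up: Gold 13, Violet 7, Red 5, Blue 6 (total 31).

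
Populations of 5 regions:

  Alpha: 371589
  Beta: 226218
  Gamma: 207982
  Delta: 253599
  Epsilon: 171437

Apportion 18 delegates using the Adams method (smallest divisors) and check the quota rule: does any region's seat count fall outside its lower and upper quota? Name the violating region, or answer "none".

Standard quotas: Alpha 5.434, Beta 3.308, Gamma 3.042, Delta 3.709, Epsilon 2.507.
Adams allocation: Alpha 5, Beta 3, Gamma 3, Delta 4, Epsilon 3.
Every allocation lies between the lower and upper quota.

none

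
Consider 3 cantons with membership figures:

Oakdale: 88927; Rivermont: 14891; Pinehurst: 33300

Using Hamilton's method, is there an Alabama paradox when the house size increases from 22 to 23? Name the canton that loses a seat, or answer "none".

Rivermont

At 22 seats: Oakdale 14, Rivermont 3, Pinehurst 5.
At 23 seats: Oakdale 15, Rivermont 2, Pinehurst 6.
Rivermont drops from 3 to 2.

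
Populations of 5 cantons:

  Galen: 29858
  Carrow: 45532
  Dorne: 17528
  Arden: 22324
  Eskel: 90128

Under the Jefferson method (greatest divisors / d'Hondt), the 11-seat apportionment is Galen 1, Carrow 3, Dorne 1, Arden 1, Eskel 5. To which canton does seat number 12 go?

Eskel

Priority for the next seat is population ÷ (current seats + 1).
Priorities: Galen 14929.000, Carrow 11383.000, Dorne 8764.000, Arden 11162.000, Eskel 15021.333.
Highest priority: Eskel.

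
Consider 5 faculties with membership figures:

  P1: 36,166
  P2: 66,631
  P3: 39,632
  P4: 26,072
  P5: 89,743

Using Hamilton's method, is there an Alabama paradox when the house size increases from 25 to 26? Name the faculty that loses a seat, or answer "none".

At 25 seats: P1 3, P2 6, P3 4, P4 3, P5 9.
At 26 seats: P1 4, P2 7, P3 4, P4 2, P5 9.
P4 drops from 3 to 2.

P4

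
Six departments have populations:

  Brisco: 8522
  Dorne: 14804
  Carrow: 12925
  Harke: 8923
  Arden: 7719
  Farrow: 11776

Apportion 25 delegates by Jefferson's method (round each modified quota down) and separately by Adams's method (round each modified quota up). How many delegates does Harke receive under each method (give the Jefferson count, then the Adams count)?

Jefferson: Brisco 3, Dorne 6, Carrow 5, Harke 3, Arden 3, Farrow 5.
Adams: Brisco 3, Dorne 6, Carrow 5, Harke 4, Arden 3, Farrow 4.
Harke gets 3 under Jefferson and 4 under Adams.

3 and 4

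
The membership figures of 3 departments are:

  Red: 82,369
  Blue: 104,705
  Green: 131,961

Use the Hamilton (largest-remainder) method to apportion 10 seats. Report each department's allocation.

Red: 3, Blue: 3, Green: 4

The standard divisor is 319035/10 ≈ 31903.5.
Standard quotas: Red 2.5818, Blue 3.2819, Green 4.1363.
Lower quotas: Red 2, Blue 3, Green 4 (sum 9, leaving 1 seat).
Remainders in descending order: Red 0.5818, Blue 0.2819, Green 0.1363.
Largest remainder: Red receives the extra seat.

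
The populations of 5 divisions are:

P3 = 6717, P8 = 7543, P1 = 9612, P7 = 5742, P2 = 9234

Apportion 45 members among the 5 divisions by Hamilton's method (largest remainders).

The standard divisor is 38848/45 ≈ 863.289.
Standard quotas: P3 7.7807, P8 8.7375, P1 11.1342, P7 6.6513, P2 10.6963.
Lower quotas: P3 7, P8 8, P1 11, P7 6, P2 10 (sum 42, leaving 3 seats).
Remainders in descending order: P3 0.7807, P8 0.7375, P2 0.6963, P7 0.6513, P1 0.1342.
Largest remainders: P3, P8, P2 receive the extra seats.

P3 8, P8 9, P1 11, P7 6, P2 11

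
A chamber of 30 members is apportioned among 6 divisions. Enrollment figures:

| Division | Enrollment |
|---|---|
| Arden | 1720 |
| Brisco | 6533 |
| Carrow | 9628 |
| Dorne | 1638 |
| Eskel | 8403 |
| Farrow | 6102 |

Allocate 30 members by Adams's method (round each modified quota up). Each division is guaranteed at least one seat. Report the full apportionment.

Arden 2, Brisco 6, Carrow 8, Dorne 2, Eskel 7, Farrow 5

Standard divisor 34024/30 ≈ 1134.133; standard quotas: Arden 1.517, Brisco 5.760, Carrow 8.489, Dorne 1.444, Eskel 7.409, Farrow 5.380.
Rounding up gives 2, 6, 9, 2, 8, 6 = 33 seats, so the divisor must be adjusted.
With modified divisor 1300: modified quotas Arden 1.323, Brisco 5.025, Carrow 7.406, Dorne 1.260, Eskel 6.464, Farrow 4.694.
Rounding up: Arden 2, Brisco 6, Carrow 8, Dorne 2, Eskel 7, Farrow 5 (total 30).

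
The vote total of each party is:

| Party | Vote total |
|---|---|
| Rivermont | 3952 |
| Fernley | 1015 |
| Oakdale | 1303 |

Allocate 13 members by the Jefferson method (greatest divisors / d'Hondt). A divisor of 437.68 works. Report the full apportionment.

Rivermont=9, Fernley=2, Oakdale=2

With modified divisor 437.68: modified quotas Rivermont 9.029, Fernley 2.319, Oakdale 2.977.
Rounding down: Rivermont 9, Fernley 2, Oakdale 2 (total 13).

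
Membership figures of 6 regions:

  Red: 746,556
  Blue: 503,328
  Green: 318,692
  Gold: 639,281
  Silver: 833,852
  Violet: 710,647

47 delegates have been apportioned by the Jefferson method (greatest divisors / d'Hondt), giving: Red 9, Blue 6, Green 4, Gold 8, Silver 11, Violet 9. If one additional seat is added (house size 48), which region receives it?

Red

Priority for the next seat is population ÷ (current seats + 1).
Priorities: Red 74655.600, Blue 71904.000, Green 63738.400, Gold 71031.222, Silver 69487.667, Violet 71064.700.
Highest priority: Red.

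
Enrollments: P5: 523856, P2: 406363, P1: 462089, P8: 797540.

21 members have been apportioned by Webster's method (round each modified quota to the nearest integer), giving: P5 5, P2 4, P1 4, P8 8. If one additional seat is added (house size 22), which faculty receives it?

P1

Priority for the next seat is population ÷ (current seats + 0.5).
Priorities: P5 95246.545, P2 90302.889, P1 102686.444, P8 93828.235.
Highest priority: P1.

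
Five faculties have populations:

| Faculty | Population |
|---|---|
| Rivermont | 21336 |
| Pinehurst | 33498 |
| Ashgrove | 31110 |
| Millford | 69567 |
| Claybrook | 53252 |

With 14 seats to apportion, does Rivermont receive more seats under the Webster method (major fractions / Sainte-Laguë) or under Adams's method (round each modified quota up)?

Webster: Rivermont 1, Pinehurst 2, Ashgrove 2, Millford 5, Claybrook 4.
Adams: Rivermont 2, Pinehurst 2, Ashgrove 2, Millford 4, Claybrook 4.
Rivermont gets 1 under Webster and 2 under Adams.

Adams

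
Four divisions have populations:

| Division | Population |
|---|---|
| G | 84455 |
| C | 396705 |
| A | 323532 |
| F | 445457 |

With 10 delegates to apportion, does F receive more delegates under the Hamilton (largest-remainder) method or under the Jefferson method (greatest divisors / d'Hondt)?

Jefferson

Hamilton: G 1, C 3, A 3, F 3.
Jefferson: G 0, C 3, A 3, F 4.
F gets 3 under Hamilton and 4 under Jefferson.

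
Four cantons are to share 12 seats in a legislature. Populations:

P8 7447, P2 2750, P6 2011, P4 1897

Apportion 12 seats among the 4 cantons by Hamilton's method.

P8: 6, P2: 2, P6: 2, P4: 2

Standard divisor: 14105 ÷ 12 ≈ 1175.417.
Standard quotas: P8 6.3356, P2 2.3396, P6 1.7109, P4 1.6139.
Lower quotas: P8 6, P2 2, P6 1, P4 1 (sum 10, leaving 2 seats).
Remainders in descending order: P6 0.7109, P4 0.6139, P2 0.3396, P8 0.3356.
The surplus seats go to P6, P4.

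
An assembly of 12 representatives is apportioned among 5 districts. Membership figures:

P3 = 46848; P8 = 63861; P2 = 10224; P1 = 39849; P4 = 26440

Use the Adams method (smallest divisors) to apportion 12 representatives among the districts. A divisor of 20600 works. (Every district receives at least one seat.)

With modified divisor 20600: modified quotas P3 2.274, P8 3.100, P2 0.496, P1 1.934, P4 1.283.
Rounding up: P3 3, P8 4, P2 1, P1 2, P4 2 (total 12).

P3 3; P8 4; P2 1; P1 2; P4 2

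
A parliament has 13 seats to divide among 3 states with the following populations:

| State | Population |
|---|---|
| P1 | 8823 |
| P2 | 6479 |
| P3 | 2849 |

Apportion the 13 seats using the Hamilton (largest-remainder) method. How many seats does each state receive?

Total 18151; standard divisor 18151/13 ≈ 1396.231.
Standard quotas: P1 6.3192, P2 4.6404, P3 2.0405.
Lower quotas: P1 6, P2 4, P3 2 (sum 12, leaving 1 seat).
Remainders in descending order: P2 0.6404, P1 0.3192, P3 0.0405.
Largest remainder: P2 receives the extra seat.

P1 6; P2 5; P3 2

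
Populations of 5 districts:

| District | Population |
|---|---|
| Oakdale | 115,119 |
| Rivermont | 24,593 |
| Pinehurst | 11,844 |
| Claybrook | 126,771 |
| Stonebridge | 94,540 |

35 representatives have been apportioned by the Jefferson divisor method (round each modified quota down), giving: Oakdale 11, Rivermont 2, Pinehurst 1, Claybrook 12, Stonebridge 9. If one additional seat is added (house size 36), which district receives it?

Claybrook

Priority for the next seat is population ÷ (current seats + 1).
Priorities: Oakdale 9593.250, Rivermont 8197.667, Pinehurst 5922.000, Claybrook 9751.615, Stonebridge 9454.000.
Highest priority: Claybrook.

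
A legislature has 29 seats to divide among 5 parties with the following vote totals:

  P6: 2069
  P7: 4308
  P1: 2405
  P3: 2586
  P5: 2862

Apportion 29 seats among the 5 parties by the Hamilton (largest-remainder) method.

The standard divisor is 14230/29 ≈ 490.69.
Standard quotas: P6 4.217, P7 8.779, P1 4.901, P3 5.270, P5 5.833.
Lower quotas: P6 4, P7 8, P1 4, P3 5, P5 5 (sum 26, leaving 3 seats).
Remainders in descending order: P1 0.901, P5 0.833, P7 0.779, P3 0.270, P6 0.217.
The surplus seats go to P1, P5, P7.

P6 4; P7 9; P1 5; P3 5; P5 6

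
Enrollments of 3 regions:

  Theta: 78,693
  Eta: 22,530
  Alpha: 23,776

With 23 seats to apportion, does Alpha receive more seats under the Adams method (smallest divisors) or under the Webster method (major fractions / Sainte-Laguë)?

Adams: Theta 14, Eta 4, Alpha 5.
Webster: Theta 15, Eta 4, Alpha 4.
Alpha gets 5 under Adams and 4 under Webster.

Adams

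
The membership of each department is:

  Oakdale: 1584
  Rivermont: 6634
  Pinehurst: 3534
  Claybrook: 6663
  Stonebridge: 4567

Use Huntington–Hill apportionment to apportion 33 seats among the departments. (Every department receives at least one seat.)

Oakdale: 2, Rivermont: 9, Pinehurst: 5, Claybrook: 10, Stonebridge: 7

With divisor 701: modified quotas Oakdale 2.260, Rivermont 9.464, Pinehurst 5.041, Claybrook 9.505, Stonebridge 6.515.
Geometric-mean thresholds: Oakdale √(2·3)=2.449, Rivermont √(9·10)=9.487, Pinehurst √(5·6)=5.477, Claybrook √(9·10)=9.487, Stonebridge √(6·7)=6.481.
Each quota rounded against its threshold gives Oakdale 2, Rivermont 9, Pinehurst 5, Claybrook 10, Stonebridge 7 (total 33).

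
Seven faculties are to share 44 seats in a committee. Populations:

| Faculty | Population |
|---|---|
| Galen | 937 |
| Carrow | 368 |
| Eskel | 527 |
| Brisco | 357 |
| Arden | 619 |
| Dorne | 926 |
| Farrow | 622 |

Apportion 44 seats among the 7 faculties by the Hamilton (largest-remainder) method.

The standard divisor is 4356/44 = 99.
Standard quotas: Galen 9.465, Carrow 3.717, Eskel 5.323, Brisco 3.606, Arden 6.253, Dorne 9.354, Farrow 6.283.
Lower quotas: Galen 9, Carrow 3, Eskel 5, Brisco 3, Arden 6, Dorne 9, Farrow 6 (sum 41, leaving 3 seats).
Remainders in descending order: Carrow 0.717, Brisco 0.606, Galen 0.465, Dorne 0.354, Eskel 0.323, Farrow 0.283, Arden 0.253.
Largest remainders: Carrow, Brisco, Galen receive the extra seats.

Galen: 10, Carrow: 4, Eskel: 5, Brisco: 4, Arden: 6, Dorne: 9, Farrow: 6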